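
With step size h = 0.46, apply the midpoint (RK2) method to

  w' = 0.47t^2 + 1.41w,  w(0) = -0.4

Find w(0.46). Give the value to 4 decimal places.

-0.7321

Midpoint: k1 = f(t_n, w_n); k2 = f(t_n + h/2, w_n + (h/2)·k1); w_{n+1} = w_n + h·k2.
t=0.000000, w=-0.400000:
  k1 = f(0.000000, -0.400000) = -0.564000
  k2 = f(0.230000, -0.529720) = -0.722042
  w ← -0.400000 + 0.46·(-0.722042) = -0.732139
w(0.46) ≈ -0.7321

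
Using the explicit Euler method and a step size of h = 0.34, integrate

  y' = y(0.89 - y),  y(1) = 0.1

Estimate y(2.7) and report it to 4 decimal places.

0.3002

Euler: y_{n+1} = y_n + h·f(s_n, y_n).
s=1.000000, y=0.100000: f=0.079000 → y ← 0.100000 + 0.34·0.079000 = 0.126860
s=1.340000, y=0.126860: f=0.096812 → y ← 0.126860 + 0.34·0.096812 = 0.159776
s=1.680000, y=0.159776: f=0.116672 → y ← 0.159776 + 0.34·0.116672 = 0.199445
s=2.020000, y=0.199445: f=0.137728 → y ← 0.199445 + 0.34·0.137728 = 0.246272
s=2.360000, y=0.246272: f=0.158532 → y ← 0.246272 + 0.34·0.158532 = 0.300173
y(2.7) ≈ 0.3002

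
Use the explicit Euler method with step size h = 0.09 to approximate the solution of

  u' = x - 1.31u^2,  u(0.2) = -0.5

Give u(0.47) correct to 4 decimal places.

-0.5134

Euler: u_{n+1} = u_n + h·f(x_n, u_n).
x=0.200000, u=-0.500000: f=-0.127500 → u ← -0.500000 + 0.09·(-0.127500) = -0.511475
x=0.290000, u=-0.511475: f=-0.052705 → u ← -0.511475 + 0.09·(-0.052705) = -0.516218
x=0.380000, u=-0.516218: f=0.030909 → u ← -0.516218 + 0.09·0.030909 = -0.513437
u(0.47) ≈ -0.5134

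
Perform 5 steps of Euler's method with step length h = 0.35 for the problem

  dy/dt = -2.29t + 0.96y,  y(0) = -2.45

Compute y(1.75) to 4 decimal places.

-14.3447

Euler: y_{n+1} = y_n + h·f(t_n, y_n).
t=0.000000, y=-2.450000: f=-2.352000 → y ← -2.450000 + 0.35·(-2.352000) = -3.273200
t=0.350000, y=-3.273200: f=-3.943772 → y ← -3.273200 + 0.35·(-3.943772) = -4.653520
t=0.700000, y=-4.653520: f=-6.070379 → y ← -4.653520 + 0.35·(-6.070379) = -6.778153
t=1.050000, y=-6.778153: f=-8.911527 → y ← -6.778153 + 0.35·(-8.911527) = -9.897187
t=1.400000, y=-9.897187: f=-12.707300 → y ← -9.897187 + 0.35·(-12.707300) = -14.344742
y(1.75) ≈ -14.3447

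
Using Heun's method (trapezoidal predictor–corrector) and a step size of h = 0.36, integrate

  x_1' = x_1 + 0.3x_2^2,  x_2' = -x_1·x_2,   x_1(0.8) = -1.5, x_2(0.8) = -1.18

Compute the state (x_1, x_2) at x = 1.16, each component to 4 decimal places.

Heun on (x_1,x_2): k1 = f(x_n, state_n); k2 = f(x_n + h, state_n + h·k1); state_{n+1} = state_n + (h/2)·(k1 + k2).
0.800000: (-1.500000, -1.180000)
  k1 = (-1.082280, -1.770000)
  predictor → (-1.889621, -1.817200)
  k2 = (-0.898956, -3.433819)
  → (-1.856622, -2.116687)
(x_1(1.16), x_2(1.16)) ≈ (-1.8566, -2.1167)

-1.8566, -2.1167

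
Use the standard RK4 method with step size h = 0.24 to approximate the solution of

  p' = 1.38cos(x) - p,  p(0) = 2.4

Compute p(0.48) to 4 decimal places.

RK4: k1 = f(x_n, p_n); k2 = f(x_n + h/2, p_n + (h/2)·k1); k3 = f(x_n + h/2, p_n + (h/2)·k2); k4 = f(x_n + h, p_n + h·k3); p_{n+1} = p_n + (h/6)·(k1 + 2k2 + 2k3 + k4).
x=0.000000, p=2.400000:
  k1 = f(0.000000, 2.400000) = -1.020000
  k2 = f(0.120000, 2.277600) = -0.907524
  k3 = f(0.120000, 2.291097) = -0.921021
  k4 = f(0.240000, 2.178955) = -0.838509
  p ← 2.400000 + (0.24/6)·(k1 + 2k2 + 2k3 + k4) = 2.179376
x=0.240000, p=2.179376:
  k1 = f(0.240000, 2.179376) = -0.838930
  k2 = f(0.360000, 2.078704) = -0.787167
  k3 = f(0.360000, 2.084916) = -0.793378
  k4 = f(0.480000, 1.988965) = -0.764912
  p ← 2.179376 + (0.24/6)·(k1 + 2k2 + 2k3 + k4) = 1.988779
p(0.48) ≈ 1.9888

1.9888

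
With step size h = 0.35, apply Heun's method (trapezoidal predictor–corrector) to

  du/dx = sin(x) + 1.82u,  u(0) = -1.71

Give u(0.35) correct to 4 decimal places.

-3.0862

Heun: k1 = f(x_n, u_n); k2 = f(x_n + h, u_n + h·k1); u_{n+1} = u_n + (h/2)·(k1 + k2).
x=0.000000, u=-1.710000:
  k1 = f(0.000000, -1.710000) = -3.112200
  k2 = f(0.350000, -2.799270) = -4.751774
  u ← -1.710000 + (0.35/2)·(-3.112200 + (-4.751774)) = -3.086195
u(0.35) ≈ -3.0862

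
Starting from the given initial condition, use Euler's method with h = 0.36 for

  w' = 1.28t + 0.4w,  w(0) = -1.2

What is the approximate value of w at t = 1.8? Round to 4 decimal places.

Euler: w_{n+1} = w_n + h·f(t_n, w_n).
t=0.000000, w=-1.200000: f=-0.480000 → w ← -1.200000 + 0.36·(-0.480000) = -1.372800
t=0.360000, w=-1.372800: f=-0.088320 → w ← -1.372800 + 0.36·(-0.088320) = -1.404595
t=0.720000, w=-1.404595: f=0.359762 → w ← -1.404595 + 0.36·0.359762 = -1.275081
t=1.080000, w=-1.275081: f=0.872368 → w ← -1.275081 + 0.36·0.872368 = -0.961029
t=1.440000, w=-0.961029: f=1.458789 → w ← -0.961029 + 0.36·1.458789 = -0.435865
w(1.8) ≈ -0.4359

-0.4359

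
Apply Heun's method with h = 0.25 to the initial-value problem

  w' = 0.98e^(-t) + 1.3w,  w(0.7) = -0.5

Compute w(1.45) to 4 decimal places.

-0.8499

Heun: k1 = f(t_n, w_n); k2 = f(t_n + h, w_n + h·k1); w_{n+1} = w_n + (h/2)·(k1 + k2).
t=0.700000, w=-0.500000:
  k1 = f(0.700000, -0.500000) = -0.163346
  k2 = f(0.950000, -0.540837) = -0.324081
  w ← -0.500000 + (0.25/2)·(-0.163346 + (-0.324081)) = -0.560928
t=0.950000, w=-0.560928:
  k1 = f(0.950000, -0.560928) = -0.350201
  k2 = f(1.200000, -0.648479) = -0.547852
  w ← -0.560928 + (0.25/2)·(-0.350201 + (-0.547852)) = -0.673185
t=1.200000, w=-0.673185:
  k1 = f(1.200000, -0.673185) = -0.579970
  k2 = f(1.450000, -0.818178) = -0.833752
  w ← -0.673185 + (0.25/2)·(-0.579970 + (-0.833752)) = -0.849900
w(1.45) ≈ -0.8499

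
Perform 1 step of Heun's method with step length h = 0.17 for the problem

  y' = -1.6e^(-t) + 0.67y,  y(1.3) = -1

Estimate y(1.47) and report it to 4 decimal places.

-1.1929

Heun: k1 = f(t_n, y_n); k2 = f(t_n + h, y_n + h·k1); y_{n+1} = y_n + (h/2)·(k1 + k2).
t=1.300000, y=-1.000000:
  k1 = f(1.300000, -1.000000) = -1.106051
  k2 = f(1.470000, -1.188029) = -1.163860
  y ← -1.000000 + (0.17/2)·(-1.106051 + (-1.163860)) = -1.192942
y(1.47) ≈ -1.1929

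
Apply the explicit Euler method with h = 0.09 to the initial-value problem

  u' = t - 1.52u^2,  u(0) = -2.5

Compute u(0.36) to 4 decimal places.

-17.1714

Euler: u_{n+1} = u_n + h·f(t_n, u_n).
t=0.000000, u=-2.500000: f=-9.500000 → u ← -2.500000 + 0.09·(-9.500000) = -3.355000
t=0.090000, u=-3.355000: f=-17.019158 → u ← -3.355000 + 0.09·(-17.019158) = -4.886724
t=0.180000, u=-4.886724: f=-36.117712 → u ← -4.886724 + 0.09·(-36.117712) = -8.137318
t=0.270000, u=-8.137318: f=-100.378242 → u ← -8.137318 + 0.09·(-100.378242) = -17.171360
u(0.36) ≈ -17.1714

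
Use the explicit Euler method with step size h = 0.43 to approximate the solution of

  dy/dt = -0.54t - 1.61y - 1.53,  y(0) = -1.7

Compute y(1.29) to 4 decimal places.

-1.2026

Euler: y_{n+1} = y_n + h·f(t_n, y_n).
t=0.000000, y=-1.700000: f=1.207000 → y ← -1.700000 + 0.43·1.207000 = -1.180990
t=0.430000, y=-1.180990: f=0.139194 → y ← -1.180990 + 0.43·0.139194 = -1.121137
t=0.860000, y=-1.121137: f=-0.189370 → y ← -1.121137 + 0.43·(-0.189370) = -1.202566
y(1.29) ≈ -1.2026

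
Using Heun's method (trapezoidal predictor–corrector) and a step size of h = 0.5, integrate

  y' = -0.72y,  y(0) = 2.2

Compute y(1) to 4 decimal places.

1.0928

Heun: k1 = f(x_n, y_n); k2 = f(x_n + h, y_n + h·k1); y_{n+1} = y_n + (h/2)·(k1 + k2).
x=0.000000, y=2.200000:
  k1 = f(0.000000, 2.200000) = -1.584000
  k2 = f(0.500000, 1.408000) = -1.013760
  y ← 2.200000 + (0.5/2)·(-1.584000 + (-1.013760)) = 1.550560
x=0.500000, y=1.550560:
  k1 = f(0.500000, 1.550560) = -1.116403
  k2 = f(1.000000, 0.992358) = -0.714498
  y ← 1.550560 + (0.5/2)·(-1.116403 + (-0.714498)) = 1.092835
y(1) ≈ 1.0928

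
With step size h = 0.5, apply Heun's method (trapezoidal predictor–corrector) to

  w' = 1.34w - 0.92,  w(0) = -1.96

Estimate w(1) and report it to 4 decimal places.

-8.8118

Heun: k1 = f(x_n, w_n); k2 = f(x_n + h, w_n + h·k1); w_{n+1} = w_n + (h/2)·(k1 + k2).
x=0.000000, w=-1.960000:
  k1 = f(0.000000, -1.960000) = -3.546400
  k2 = f(0.500000, -3.733200) = -5.922488
  w ← -1.960000 + (0.5/2)·(-3.546400 + (-5.922488)) = -4.327222
x=0.500000, w=-4.327222:
  k1 = f(0.500000, -4.327222) = -6.718477
  k2 = f(1.000000, -7.686461) = -11.219857
  w ← -4.327222 + (0.5/2)·(-6.718477 + (-11.219857)) = -8.811806
w(1) ≈ -8.8118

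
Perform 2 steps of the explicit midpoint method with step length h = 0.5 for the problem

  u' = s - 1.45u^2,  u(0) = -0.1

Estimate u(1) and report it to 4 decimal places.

Midpoint: k1 = f(s_n, u_n); k2 = f(s_n + h/2, u_n + (h/2)·k1); u_{n+1} = u_n + h·k2.
s=0.000000, u=-0.100000:
  k1 = f(0.000000, -0.100000) = -0.014500
  k2 = f(0.250000, -0.103625) = 0.234430
  u ← -0.100000 + 0.5·0.234430 = 0.017215
s=0.500000, u=0.017215:
  k1 = f(0.500000, 0.017215) = 0.499570
  k2 = f(0.750000, 0.142107) = 0.720718
  u ← 0.017215 + 0.5·0.720718 = 0.377574
u(1) ≈ 0.3776

0.3776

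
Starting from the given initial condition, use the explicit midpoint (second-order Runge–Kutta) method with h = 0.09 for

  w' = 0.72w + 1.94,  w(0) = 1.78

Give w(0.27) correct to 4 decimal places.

2.7394

Midpoint: k1 = f(t_n, w_n); k2 = f(t_n + h/2, w_n + (h/2)·k1); w_{n+1} = w_n + h·k2.
t=0.000000, w=1.780000:
  k1 = f(0.000000, 1.780000) = 3.221600
  k2 = f(0.045000, 1.924972) = 3.325980
  w ← 1.780000 + 0.09·3.325980 = 2.079338
t=0.090000, w=2.079338:
  k1 = f(0.090000, 2.079338) = 3.437123
  k2 = f(0.135000, 2.234009) = 3.548486
  w ← 2.079338 + 0.09·3.548486 = 2.398702
t=0.180000, w=2.398702:
  k1 = f(0.180000, 2.398702) = 3.667065
  k2 = f(0.225000, 2.563720) = 3.785878
  w ← 2.398702 + 0.09·3.785878 = 2.739431
w(0.27) ≈ 2.7394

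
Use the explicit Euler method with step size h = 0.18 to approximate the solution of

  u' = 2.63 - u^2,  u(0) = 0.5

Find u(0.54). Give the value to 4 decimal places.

Euler: u_{n+1} = u_n + h·f(x_n, u_n).
x=0.000000, u=0.500000: f=2.380000 → u ← 0.500000 + 0.18·2.380000 = 0.928400
x=0.180000, u=0.928400: f=1.768073 → u ← 0.928400 + 0.18·1.768073 = 1.246653
x=0.360000, u=1.246653: f=1.075856 → u ← 1.246653 + 0.18·1.075856 = 1.440307
u(0.54) ≈ 1.4403

1.4403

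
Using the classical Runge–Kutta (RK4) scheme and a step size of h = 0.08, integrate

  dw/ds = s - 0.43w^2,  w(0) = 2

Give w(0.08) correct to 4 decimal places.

RK4: k1 = f(s_n, w_n); k2 = f(s_n + h/2, w_n + (h/2)·k1); k3 = f(s_n + h/2, w_n + (h/2)·k2); k4 = f(s_n + h, w_n + h·k3); w_{n+1} = w_n + (h/6)·(k1 + 2k2 + 2k3 + k4).
s=0.000000, w=2.000000:
  k1 = f(0.000000, 2.000000) = -1.720000
  k2 = f(0.040000, 1.931200) = -1.563699
  k3 = f(0.040000, 1.937452) = -1.574100
  k4 = f(0.080000, 1.874072) = -1.430223
  w ← 2.000000 + (0.08/6)·(k1 + 2k2 + 2k3 + k4) = 1.874322
w(0.08) ≈ 1.8743

1.8743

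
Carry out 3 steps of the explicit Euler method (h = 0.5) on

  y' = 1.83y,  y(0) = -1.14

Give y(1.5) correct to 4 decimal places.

Euler: y_{n+1} = y_n + h·f(s_n, y_n).
s=0.000000, y=-1.140000: f=-2.086200 → y ← -1.140000 + 0.5·(-2.086200) = -2.183100
s=0.500000, y=-2.183100: f=-3.995073 → y ← -2.183100 + 0.5·(-3.995073) = -4.180636
s=1.000000, y=-4.180636: f=-7.650565 → y ← -4.180636 + 0.5·(-7.650565) = -8.005919
y(1.5) ≈ -8.0059

-8.0059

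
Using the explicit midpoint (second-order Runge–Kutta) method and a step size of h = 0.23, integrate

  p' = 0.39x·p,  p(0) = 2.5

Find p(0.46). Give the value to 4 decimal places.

2.6048

Midpoint: k1 = f(x_n, p_n); k2 = f(x_n + h/2, p_n + (h/2)·k1); p_{n+1} = p_n + h·k2.
x=0.000000, p=2.500000:
  k1 = f(0.000000, 2.500000) = 0.000000
  k2 = f(0.115000, 2.500000) = 0.112125
  p ← 2.500000 + 0.23·0.112125 = 2.525789
x=0.230000, p=2.525789:
  k1 = f(0.230000, 2.525789) = 0.226563
  k2 = f(0.345000, 2.551844) = 0.343351
  p ← 2.525789 + 0.23·0.343351 = 2.604759
p(0.46) ≈ 2.6048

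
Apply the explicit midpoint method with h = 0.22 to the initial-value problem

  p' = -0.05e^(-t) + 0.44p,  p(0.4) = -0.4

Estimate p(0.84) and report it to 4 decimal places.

Midpoint: k1 = f(t_n, p_n); k2 = f(t_n + h/2, p_n + (h/2)·k1); p_{n+1} = p_n + h·k2.
t=0.400000, p=-0.400000:
  k1 = f(0.400000, -0.400000) = -0.209516
  k2 = f(0.510000, -0.423047) = -0.216165
  p ← -0.400000 + 0.22·(-0.216165) = -0.447556
t=0.620000, p=-0.447556:
  k1 = f(0.620000, -0.447556) = -0.223822
  k2 = f(0.730000, -0.472177) = -0.231853
  p ← -0.447556 + 0.22·(-0.231853) = -0.498564
p(0.84) ≈ -0.4986

-0.4986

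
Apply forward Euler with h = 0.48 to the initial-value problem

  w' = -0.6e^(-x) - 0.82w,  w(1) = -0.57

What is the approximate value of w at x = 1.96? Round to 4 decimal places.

Euler: w_{n+1} = w_n + h·f(x_n, w_n).
x=1.000000, w=-0.570000: f=0.246672 → w ← -0.570000 + 0.48·0.246672 = -0.451597
x=1.480000, w=-0.451597: f=0.233727 → w ← -0.451597 + 0.48·0.233727 = -0.339408
w(1.96) ≈ -0.3394

-0.3394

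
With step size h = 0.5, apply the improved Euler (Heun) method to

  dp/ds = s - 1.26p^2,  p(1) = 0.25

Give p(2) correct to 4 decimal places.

1.0086

Heun: k1 = f(s_n, p_n); k2 = f(s_n + h, p_n + h·k1); p_{n+1} = p_n + (h/2)·(k1 + k2).
s=1.000000, p=0.250000:
  k1 = f(1.000000, 0.250000) = 0.921250
  k2 = f(1.500000, 0.710625) = 0.863715
  p ← 0.250000 + (0.5/2)·(0.921250 + 0.863715) = 0.696241
s=1.500000, p=0.696241:
  k1 = f(1.500000, 0.696241) = 0.889213
  k2 = f(2.000000, 1.140848) = 0.360068
  p ← 0.696241 + (0.5/2)·(0.889213 + 0.360068) = 1.008561
p(2) ≈ 1.0086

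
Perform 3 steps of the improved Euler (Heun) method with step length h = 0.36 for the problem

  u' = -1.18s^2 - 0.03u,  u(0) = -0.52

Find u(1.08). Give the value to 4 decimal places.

Heun: k1 = f(s_n, u_n); k2 = f(s_n + h, u_n + h·k1); u_{n+1} = u_n + (h/2)·(k1 + k2).
s=0.000000, u=-0.520000:
  k1 = f(0.000000, -0.520000) = 0.015600
  k2 = f(0.360000, -0.514384) = -0.137496
  u ← -0.520000 + (0.36/2)·(0.015600 + (-0.137496)) = -0.541941
s=0.360000, u=-0.541941:
  k1 = f(0.360000, -0.541941) = -0.136670
  k2 = f(0.720000, -0.591142) = -0.593978
  u ← -0.541941 + (0.36/2)·(-0.136670 + (-0.593978)) = -0.673458
s=0.720000, u=-0.673458:
  k1 = f(0.720000, -0.673458) = -0.591508
  k2 = f(1.080000, -0.886401) = -1.349760
  u ← -0.673458 + (0.36/2)·(-0.591508 + (-1.349760)) = -1.022886
u(1.08) ≈ -1.0229

-1.0229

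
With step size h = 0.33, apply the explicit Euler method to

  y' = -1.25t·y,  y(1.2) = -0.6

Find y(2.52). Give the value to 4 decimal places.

Euler: y_{n+1} = y_n + h·f(t_n, y_n).
t=1.200000, y=-0.600000: f=0.900000 → y ← -0.600000 + 0.33·0.900000 = -0.303000
t=1.530000, y=-0.303000: f=0.579488 → y ← -0.303000 + 0.33·0.579488 = -0.111769
t=1.860000, y=-0.111769: f=0.259863 → y ← -0.111769 + 0.33·0.259863 = -0.026014
t=2.190000, y=-0.026014: f=0.071214 → y ← -0.026014 + 0.33·0.071214 = -0.002514
y(2.52) ≈ -0.0025

-0.0025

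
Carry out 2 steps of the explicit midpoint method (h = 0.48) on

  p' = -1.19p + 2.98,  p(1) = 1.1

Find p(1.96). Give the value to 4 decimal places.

Midpoint: k1 = f(t_n, p_n); k2 = f(t_n + h/2, p_n + (h/2)·k1); p_{n+1} = p_n + h·k2.
t=1.000000, p=1.100000:
  k1 = f(1.000000, 1.100000) = 1.671000
  k2 = f(1.240000, 1.501040) = 1.193762
  p ← 1.100000 + 0.48·1.193762 = 1.673006
t=1.480000, p=1.673006:
  k1 = f(1.480000, 1.673006) = 0.989123
  k2 = f(1.720000, 1.910395) = 0.706629
  p ← 1.673006 + 0.48·0.706629 = 2.012188
p(1.96) ≈ 2.0122

2.0122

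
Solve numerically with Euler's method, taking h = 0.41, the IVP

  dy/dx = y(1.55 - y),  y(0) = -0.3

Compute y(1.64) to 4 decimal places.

Euler: y_{n+1} = y_n + h·f(x_n, y_n).
x=0.000000, y=-0.300000: f=-0.555000 → y ← -0.300000 + 0.41·(-0.555000) = -0.527550
x=0.410000, y=-0.527550: f=-1.096012 → y ← -0.527550 + 0.41·(-1.096012) = -0.976915
x=0.820000, y=-0.976915: f=-2.468580 → y ← -0.976915 + 0.41·(-2.468580) = -1.989033
x=1.230000, y=-1.989033: f=-7.039251 → y ← -1.989033 + 0.41·(-7.039251) = -4.875126
y(1.64) ≈ -4.8751

-4.8751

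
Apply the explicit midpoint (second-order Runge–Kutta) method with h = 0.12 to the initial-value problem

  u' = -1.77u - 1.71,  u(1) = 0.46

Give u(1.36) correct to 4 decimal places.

-0.2078

Midpoint: k1 = f(t_n, u_n); k2 = f(t_n + h/2, u_n + (h/2)·k1); u_{n+1} = u_n + h·k2.
t=1.000000, u=0.460000:
  k1 = f(1.000000, 0.460000) = -2.524200
  k2 = f(1.060000, 0.308548) = -2.256130
  u ← 0.460000 + 0.12·(-2.256130) = 0.189264
t=1.120000, u=0.189264:
  k1 = f(1.120000, 0.189264) = -2.044998
  k2 = f(1.180000, 0.066565) = -1.827819
  u ← 0.189264 + 0.12·(-1.827819) = -0.030074
t=1.240000, u=-0.030074:
  k1 = f(1.240000, -0.030074) = -1.656769
  k2 = f(1.300000, -0.129480) = -1.480820
  u ← -0.030074 + 0.12·(-1.480820) = -0.207772
u(1.36) ≈ -0.2078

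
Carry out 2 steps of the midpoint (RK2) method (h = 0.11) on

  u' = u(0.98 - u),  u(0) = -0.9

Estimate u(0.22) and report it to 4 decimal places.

-1.4199

Midpoint: k1 = f(t_n, u_n); k2 = f(t_n + h/2, u_n + (h/2)·k1); u_{n+1} = u_n + h·k2.
t=0.000000, u=-0.900000:
  k1 = f(0.000000, -0.900000) = -1.692000
  k2 = f(0.055000, -0.993060) = -1.959367
  u ← -0.900000 + 0.11·(-1.959367) = -1.115530
t=0.110000, u=-1.115530:
  k1 = f(0.110000, -1.115530) = -2.337628
  k2 = f(0.165000, -1.244100) = -2.767002
  u ← -1.115530 + 0.11·(-2.767002) = -1.419901
u(0.22) ≈ -1.4199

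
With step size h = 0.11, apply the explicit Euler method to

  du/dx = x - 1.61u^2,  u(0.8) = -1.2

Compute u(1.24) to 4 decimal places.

Euler: u_{n+1} = u_n + h·f(x_n, u_n).
x=0.800000, u=-1.200000: f=-1.518400 → u ← -1.200000 + 0.11·(-1.518400) = -1.367024
x=0.910000, u=-1.367024: f=-2.098695 → u ← -1.367024 + 0.11·(-2.098695) = -1.597880
x=1.020000, u=-1.597880: f=-3.090687 → u ← -1.597880 + 0.11·(-3.090687) = -1.937856
x=1.130000, u=-1.937856: f=-4.916011 → u ← -1.937856 + 0.11·(-4.916011) = -2.478617
u(1.24) ≈ -2.4786

-2.4786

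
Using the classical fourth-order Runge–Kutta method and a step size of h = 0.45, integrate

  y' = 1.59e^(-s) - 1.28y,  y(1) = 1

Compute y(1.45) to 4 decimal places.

RK4: k1 = f(s_n, y_n); k2 = f(s_n + h/2, y_n + (h/2)·k1); k3 = f(s_n + h/2, y_n + (h/2)·k2); k4 = f(s_n + h, y_n + h·k3); y_{n+1} = y_n + (h/6)·(k1 + 2k2 + 2k3 + k4).
s=1.000000, y=1.000000:
  k1 = f(1.000000, 1.000000) = -0.695072
  k2 = f(1.225000, 0.843609) = -0.612745
  k3 = f(1.225000, 0.862132) = -0.636455
  k4 = f(1.450000, 0.713595) = -0.540435
  y ← 1.000000 + (0.45/6)·(k1 + 2k2 + 2k3 + k4) = 0.719957
y(1.45) ≈ 0.7200

0.7200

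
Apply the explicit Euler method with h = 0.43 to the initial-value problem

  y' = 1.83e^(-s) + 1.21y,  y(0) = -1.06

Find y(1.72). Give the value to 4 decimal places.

Euler: y_{n+1} = y_n + h·f(s_n, y_n).
s=0.000000, y=-1.060000: f=0.547400 → y ← -1.060000 + 0.43·0.547400 = -0.824618
s=0.430000, y=-0.824618: f=0.192644 → y ← -0.824618 + 0.43·0.192644 = -0.741781
s=0.860000, y=-0.741781: f=-0.123169 → y ← -0.741781 + 0.43·(-0.123169) = -0.794744
s=1.290000, y=-0.794744: f=-0.457894 → y ← -0.794744 + 0.43·(-0.457894) = -0.991638
y(1.72) ≈ -0.9916

-0.9916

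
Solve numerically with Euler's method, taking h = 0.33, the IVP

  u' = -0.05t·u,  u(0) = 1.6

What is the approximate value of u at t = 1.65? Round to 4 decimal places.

1.5145

Euler: u_{n+1} = u_n + h·f(t_n, u_n).
t=0.000000, u=1.600000: f=0.000000 → u ← 1.600000 + 0.33·0.000000 = 1.600000
t=0.330000, u=1.600000: f=-0.026400 → u ← 1.600000 + 0.33·(-0.026400) = 1.591288
t=0.660000, u=1.591288: f=-0.052513 → u ← 1.591288 + 0.33·(-0.052513) = 1.573959
t=0.990000, u=1.573959: f=-0.077911 → u ← 1.573959 + 0.33·(-0.077911) = 1.548248
t=1.320000, u=1.548248: f=-0.102184 → u ← 1.548248 + 0.33·(-0.102184) = 1.514527
u(1.65) ≈ 1.5145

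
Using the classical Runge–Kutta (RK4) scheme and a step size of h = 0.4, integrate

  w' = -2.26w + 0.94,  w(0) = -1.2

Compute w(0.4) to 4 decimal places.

-0.2455

RK4: k1 = f(x_n, w_n); k2 = f(x_n + h/2, w_n + (h/2)·k1); k3 = f(x_n + h/2, w_n + (h/2)·k2); k4 = f(x_n + h, w_n + h·k3); w_{n+1} = w_n + (h/6)·(k1 + 2k2 + 2k3 + k4).
x=0.000000, w=-1.200000:
  k1 = f(0.000000, -1.200000) = 3.652000
  k2 = f(0.200000, -0.469600) = 2.001296
  k3 = f(0.200000, -0.799741) = 2.747414
  k4 = f(0.400000, -0.101034) = 1.168338
  w ← -1.200000 + (0.4/6)·(k1 + 2k2 + 2k3 + k4) = -0.245483
w(0.4) ≈ -0.2455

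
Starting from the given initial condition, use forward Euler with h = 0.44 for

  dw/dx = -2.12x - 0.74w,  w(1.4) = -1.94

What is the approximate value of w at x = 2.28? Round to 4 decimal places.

-3.4794

Euler: w_{n+1} = w_n + h·f(x_n, w_n).
x=1.400000, w=-1.940000: f=-1.532400 → w ← -1.940000 + 0.44·(-1.532400) = -2.614256
x=1.840000, w=-2.614256: f=-1.966251 → w ← -2.614256 + 0.44·(-1.966251) = -3.479406
w(2.28) ≈ -3.4794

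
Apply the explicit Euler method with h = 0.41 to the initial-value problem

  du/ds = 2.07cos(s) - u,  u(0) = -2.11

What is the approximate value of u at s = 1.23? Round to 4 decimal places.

Euler: u_{n+1} = u_n + h·f(s_n, u_n).
s=0.000000, u=-2.110000: f=4.180000 → u ← -2.110000 + 0.41·4.180000 = -0.396200
s=0.410000, u=-0.396200: f=2.294640 → u ← -0.396200 + 0.41·2.294640 = 0.544602
s=0.820000, u=0.544602: f=0.867595 → u ← 0.544602 + 0.41·0.867595 = 0.900317
u(1.23) ≈ 0.9003

0.9003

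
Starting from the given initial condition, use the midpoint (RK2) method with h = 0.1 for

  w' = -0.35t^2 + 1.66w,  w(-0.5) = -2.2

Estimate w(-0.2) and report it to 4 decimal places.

-3.6316

Midpoint: k1 = f(t_n, w_n); k2 = f(t_n + h/2, w_n + (h/2)·k1); w_{n+1} = w_n + h·k2.
t=-0.500000, w=-2.200000:
  k1 = f(-0.500000, -2.200000) = -3.739500
  k2 = f(-0.450000, -2.386975) = -4.033253
  w ← -2.200000 + 0.1·(-4.033253) = -2.603325
t=-0.400000, w=-2.603325:
  k1 = f(-0.400000, -2.603325) = -4.377520
  k2 = f(-0.350000, -2.822201) = -4.727729
  w ← -2.603325 + 0.1·(-4.727729) = -3.076098
t=-0.300000, w=-3.076098:
  k1 = f(-0.300000, -3.076098) = -5.137823
  k2 = f(-0.250000, -3.332989) = -5.554637
  w ← -3.076098 + 0.1·(-5.554637) = -3.631562
w(-0.2) ≈ -3.6316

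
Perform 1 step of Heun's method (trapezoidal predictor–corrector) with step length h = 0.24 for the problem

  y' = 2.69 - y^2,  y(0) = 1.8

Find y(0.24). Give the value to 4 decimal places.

1.7229

Heun: k1 = f(x_n, y_n); k2 = f(x_n + h, y_n + h·k1); y_{n+1} = y_n + (h/2)·(k1 + k2).
x=0.000000, y=1.800000:
  k1 = f(0.000000, 1.800000) = -0.550000
  k2 = f(0.240000, 1.668000) = -0.092224
  y ← 1.800000 + (0.24/2)·(-0.550000 + (-0.092224)) = 1.722933
y(0.24) ≈ 1.7229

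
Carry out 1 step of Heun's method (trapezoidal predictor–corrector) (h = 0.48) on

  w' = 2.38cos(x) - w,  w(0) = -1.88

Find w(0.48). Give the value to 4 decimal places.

-0.3905

Heun: k1 = f(x_n, w_n); k2 = f(x_n + h, w_n + h·k1); w_{n+1} = w_n + (h/2)·(k1 + k2).
x=0.000000, w=-1.880000:
  k1 = f(0.000000, -1.880000) = 4.260000
  k2 = f(0.480000, 0.164800) = 1.946248
  w ← -1.880000 + (0.48/2)·(4.260000 + 1.946248) = -0.390501
w(0.48) ≈ -0.3905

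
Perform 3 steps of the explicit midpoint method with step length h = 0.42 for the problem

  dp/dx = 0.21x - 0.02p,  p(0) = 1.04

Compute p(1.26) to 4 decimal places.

Midpoint: k1 = f(x_n, p_n); k2 = f(x_n + h/2, p_n + (h/2)·k1); p_{n+1} = p_n + h·k2.
x=0.000000, p=1.040000:
  k1 = f(0.000000, 1.040000) = -0.020800
  k2 = f(0.210000, 1.035632) = 0.023387
  p ← 1.040000 + 0.42·0.023387 = 1.049823
x=0.420000, p=1.049823:
  k1 = f(0.420000, 1.049823) = 0.067204
  k2 = f(0.630000, 1.063935) = 0.111021
  p ← 1.049823 + 0.42·0.111021 = 1.096452
x=0.840000, p=1.096452:
  k1 = f(0.840000, 1.096452) = 0.154471
  k2 = f(1.050000, 1.128891) = 0.197922
  p ← 1.096452 + 0.42·0.197922 = 1.179579
p(1.26) ≈ 1.1796

1.1796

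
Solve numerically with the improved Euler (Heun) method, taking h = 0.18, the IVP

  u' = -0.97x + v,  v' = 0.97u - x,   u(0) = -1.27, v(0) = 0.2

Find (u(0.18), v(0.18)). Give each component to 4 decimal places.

Heun on (u,v): k1 = f(x_n, state_n); k2 = f(x_n + h, state_n + h·k1); state_{n+1} = state_n + (h/2)·(k1 + k2).
0.000000: (-1.270000, 0.200000)
  k1 = (0.200000, -1.231900)
  predictor → (-1.234000, -0.021742)
  k2 = (-0.196342, -1.376980)
  → (-1.269671, -0.034799)
(u(0.18), v(0.18)) ≈ (-1.2697, -0.0348)

-1.2697, -0.0348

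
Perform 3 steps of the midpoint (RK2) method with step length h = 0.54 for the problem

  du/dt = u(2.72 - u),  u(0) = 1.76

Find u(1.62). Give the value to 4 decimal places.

2.6232

Midpoint: k1 = f(t_n, u_n); k2 = f(t_n + h/2, u_n + (h/2)·k1); u_{n+1} = u_n + h·k2.
t=0.000000, u=1.760000:
  k1 = f(0.000000, 1.760000) = 1.689600
  k2 = f(0.270000, 2.216192) = 1.116535
  u ← 1.760000 + 0.54·1.116535 = 2.362929
t=0.540000, u=2.362929:
  k1 = f(0.540000, 2.362929) = 0.843733
  k2 = f(0.810000, 2.590737) = 0.334886
  u ← 2.362929 + 0.54·0.334886 = 2.543768
t=1.080000, u=2.543768:
  k1 = f(1.080000, 2.543768) = 0.448294
  k2 = f(1.350000, 2.664807) = 0.147078
  u ← 2.543768 + 0.54·0.147078 = 2.623190
u(1.62) ≈ 2.6232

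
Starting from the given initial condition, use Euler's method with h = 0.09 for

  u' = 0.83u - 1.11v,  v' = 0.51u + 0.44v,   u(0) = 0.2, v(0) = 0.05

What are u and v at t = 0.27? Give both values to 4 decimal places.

0.2286, 0.0862

Euler on (u,v): u_{n+1} = u_n + h·u', v_{n+1} = v_n + h·v'.
0.000000: (0.200000, 0.050000); f=(0.110500, 0.124000) → (0.209945, 0.061160)
0.090000: (0.209945, 0.061160); f=(0.106367, 0.133982) → (0.219518, 0.073218)
0.180000: (0.219518, 0.073218); f=(0.100928, 0.144170) → (0.228601, 0.086194)
(u(0.27), v(0.27)) ≈ (0.2286, 0.0862)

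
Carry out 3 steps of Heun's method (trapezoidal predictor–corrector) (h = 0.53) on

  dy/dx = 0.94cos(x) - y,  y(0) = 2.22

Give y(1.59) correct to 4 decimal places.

0.8172

Heun: k1 = f(x_n, y_n); k2 = f(x_n + h, y_n + h·k1); y_{n+1} = y_n + (h/2)·(k1 + k2).
x=0.000000, y=2.220000:
  k1 = f(0.000000, 2.220000) = -1.280000
  k2 = f(0.530000, 1.541600) = -0.730561
  y ← 2.220000 + (0.53/2)·(-1.280000 + (-0.730561)) = 1.687201
x=0.530000, y=1.687201:
  k1 = f(0.530000, 1.687201) = -0.876163
  k2 = f(1.060000, 1.222835) = -0.763295
  y ← 1.687201 + (0.53/2)·(-0.876163 + (-0.763295)) = 1.252745
x=1.060000, y=1.252745:
  k1 = f(1.060000, 1.252745) = -0.793205
  k2 = f(1.590000, 0.832346) = -0.850397
  y ← 1.252745 + (0.53/2)·(-0.793205 + (-0.850397)) = 0.817190
y(1.59) ≈ 0.8172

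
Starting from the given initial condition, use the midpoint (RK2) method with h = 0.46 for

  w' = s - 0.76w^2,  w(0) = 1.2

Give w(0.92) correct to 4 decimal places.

Midpoint: k1 = f(s_n, w_n); k2 = f(s_n + h/2, w_n + (h/2)·k1); w_{n+1} = w_n + h·k2.
s=0.000000, w=1.200000:
  k1 = f(0.000000, 1.200000) = -1.094400
  k2 = f(0.230000, 0.948288) = -0.453430
  w ← 1.200000 + 0.46·(-0.453430) = 0.991422
s=0.460000, w=0.991422:
  k1 = f(0.460000, 0.991422) = -0.287018
  k2 = f(0.690000, 0.925408) = 0.039151
  w ← 0.991422 + 0.46·0.039151 = 1.009432
w(0.92) ≈ 1.0094

1.0094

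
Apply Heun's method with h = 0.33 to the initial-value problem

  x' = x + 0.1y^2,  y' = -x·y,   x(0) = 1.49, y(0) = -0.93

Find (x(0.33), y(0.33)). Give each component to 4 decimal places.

Heun on (x,y): k1 = f(s_n, state_n); k2 = f(s_n + h, state_n + h·k1); state_{n+1} = state_n + (h/2)·(k1 + k2).
0.000000: (1.490000, -0.930000)
  k1 = (1.576490, 1.385700)
  predictor → (2.010242, -0.472719)
  k2 = (2.032588, 0.950279)
  → (2.085498, -0.544563)
(x(0.33), y(0.33)) ≈ (2.0855, -0.5446)

2.0855, -0.5446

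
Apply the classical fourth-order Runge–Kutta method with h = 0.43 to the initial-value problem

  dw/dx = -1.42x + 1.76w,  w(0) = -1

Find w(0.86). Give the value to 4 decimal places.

RK4: k1 = f(x_n, w_n); k2 = f(x_n + h/2, w_n + (h/2)·k1); k3 = f(x_n + h/2, w_n + (h/2)·k2); k4 = f(x_n + h, w_n + h·k3); w_{n+1} = w_n + (h/6)·(k1 + 2k2 + 2k3 + k4).
x=0.000000, w=-1.000000:
  k1 = f(0.000000, -1.000000) = -1.760000
  k2 = f(0.215000, -1.378400) = -2.731284
  k3 = f(0.215000, -1.587226) = -3.098818
  k4 = f(0.430000, -2.332492) = -4.715785
  w ← -1.000000 + (0.43/6)·(k1 + 2k2 + 2k3 + k4) = -2.299746
x=0.430000, w=-2.299746:
  k1 = f(0.430000, -2.299746) = -4.658153
  k2 = f(0.645000, -3.301249) = -6.726098
  k3 = f(0.645000, -3.745857) = -7.508608
  k4 = f(0.860000, -5.528447) = -10.951267
  w ← -2.299746 + (0.43/6)·(k1 + 2k2 + 2k3 + k4) = -5.458729
w(0.86) ≈ -5.4587

-5.4587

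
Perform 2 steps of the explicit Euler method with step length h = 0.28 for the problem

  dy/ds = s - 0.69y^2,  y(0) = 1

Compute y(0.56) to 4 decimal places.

0.7594

Euler: y_{n+1} = y_n + h·f(s_n, y_n).
s=0.000000, y=1.000000: f=-0.690000 → y ← 1.000000 + 0.28·(-0.690000) = 0.806800
s=0.280000, y=0.806800: f=-0.169139 → y ← 0.806800 + 0.28·(-0.169139) = 0.759441
y(0.56) ≈ 0.7594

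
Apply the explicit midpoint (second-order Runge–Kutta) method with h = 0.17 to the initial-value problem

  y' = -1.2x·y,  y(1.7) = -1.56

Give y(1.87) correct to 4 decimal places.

Midpoint: k1 = f(x_n, y_n); k2 = f(x_n + h/2, y_n + (h/2)·k1); y_{n+1} = y_n + h·k2.
x=1.700000, y=-1.560000:
  k1 = f(1.700000, -1.560000) = 3.182400
  k2 = f(1.785000, -1.289496) = 2.762100
  y ← -1.560000 + 0.17·2.762100 = -1.090443
y(1.87) ≈ -1.0904

-1.0904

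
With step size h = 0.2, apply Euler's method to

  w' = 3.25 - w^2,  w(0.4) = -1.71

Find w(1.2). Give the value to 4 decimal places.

-1.0764

Euler: w_{n+1} = w_n + h·f(x_n, w_n).
x=0.400000, w=-1.710000: f=0.325900 → w ← -1.710000 + 0.2·0.325900 = -1.644820
x=0.600000, w=-1.644820: f=0.544567 → w ← -1.644820 + 0.2·0.544567 = -1.535907
x=0.800000, w=-1.535907: f=0.890991 → w ← -1.535907 + 0.2·0.890991 = -1.357708
x=1.000000, w=-1.357708: f=1.406628 → w ← -1.357708 + 0.2·1.406628 = -1.076383
w(1.2) ≈ -1.0764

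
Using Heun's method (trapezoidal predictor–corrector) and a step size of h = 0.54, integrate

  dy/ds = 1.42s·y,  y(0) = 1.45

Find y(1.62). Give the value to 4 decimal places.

7.9988

Heun: k1 = f(s_n, y_n); k2 = f(s_n + h, y_n + h·k1); y_{n+1} = y_n + (h/2)·(k1 + k2).
s=0.000000, y=1.450000:
  k1 = f(0.000000, 1.450000) = 0.000000
  k2 = f(0.540000, 1.450000) = 1.111860
  y ← 1.450000 + (0.54/2)·(0.000000 + 1.111860) = 1.750202
s=0.540000, y=1.750202:
  k1 = f(0.540000, 1.750202) = 1.342055
  k2 = f(1.080000, 2.474912) = 3.795525
  y ← 1.750202 + (0.54/2)·(1.342055 + 3.795525) = 3.137349
s=1.080000, y=3.137349:
  k1 = f(1.080000, 3.137349) = 4.811438
  k2 = f(1.620000, 5.735525) = 13.194003
  y ← 3.137349 + (0.54/2)·(4.811438 + 13.194003) = 7.998818
y(1.62) ≈ 7.9988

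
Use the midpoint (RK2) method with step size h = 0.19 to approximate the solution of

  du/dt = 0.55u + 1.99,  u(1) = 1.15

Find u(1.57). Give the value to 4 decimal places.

2.9022

Midpoint: k1 = f(t_n, u_n); k2 = f(t_n + h/2, u_n + (h/2)·k1); u_{n+1} = u_n + h·k2.
t=1.000000, u=1.150000:
  k1 = f(1.000000, 1.150000) = 2.622500
  k2 = f(1.095000, 1.399137) = 2.759526
  u ← 1.150000 + 0.19·2.759526 = 1.674310
t=1.190000, u=1.674310:
  k1 = f(1.190000, 1.674310) = 2.910870
  k2 = f(1.285000, 1.950843) = 3.062963
  u ← 1.674310 + 0.19·3.062963 = 2.256273
t=1.380000, u=2.256273:
  k1 = f(1.380000, 2.256273) = 3.230950
  k2 = f(1.475000, 2.563213) = 3.399767
  u ← 2.256273 + 0.19·3.399767 = 2.902229
u(1.57) ≈ 2.9022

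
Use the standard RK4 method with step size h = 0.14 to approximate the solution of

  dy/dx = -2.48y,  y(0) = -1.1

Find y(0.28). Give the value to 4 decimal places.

RK4: k1 = f(x_n, y_n); k2 = f(x_n + h/2, y_n + (h/2)·k1); k3 = f(x_n + h/2, y_n + (h/2)·k2); k4 = f(x_n + h, y_n + h·k3); y_{n+1} = y_n + (h/6)·(k1 + 2k2 + 2k3 + k4).
x=0.000000, y=-1.100000:
  k1 = f(0.000000, -1.100000) = 2.728000
  k2 = f(0.070000, -0.909040) = 2.254419
  k3 = f(0.070000, -0.942191) = 2.336633
  k4 = f(0.140000, -0.772871) = 1.916721
  y ← -1.100000 + (0.14/6)·(k1 + 2k2 + 2k3 + k4) = -0.777374
x=0.140000, y=-0.777374:
  k1 = f(0.140000, -0.777374) = 1.927888
  k2 = f(0.210000, -0.642422) = 1.593206
  k3 = f(0.210000, -0.665850) = 1.651307
  k4 = f(0.280000, -0.546191) = 1.354554
  y ← -0.777374 + (0.14/6)·(k1 + 2k2 + 2k3 + k4) = -0.549373
y(0.28) ≈ -0.5494

-0.5494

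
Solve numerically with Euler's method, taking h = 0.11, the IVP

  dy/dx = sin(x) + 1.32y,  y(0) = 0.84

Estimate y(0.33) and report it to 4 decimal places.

1.2994

Euler: y_{n+1} = y_n + h·f(x_n, y_n).
x=0.000000, y=0.840000: f=1.108800 → y ← 0.840000 + 0.11·1.108800 = 0.961968
x=0.110000, y=0.961968: f=1.379576 → y ← 0.961968 + 0.11·1.379576 = 1.113721
x=0.220000, y=1.113721: f=1.688342 → y ← 1.113721 + 0.11·1.688342 = 1.299439
y(0.33) ≈ 1.2994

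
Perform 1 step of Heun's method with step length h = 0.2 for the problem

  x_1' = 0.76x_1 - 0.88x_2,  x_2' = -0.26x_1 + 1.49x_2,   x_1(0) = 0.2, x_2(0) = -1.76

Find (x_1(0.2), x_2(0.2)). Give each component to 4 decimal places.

0.6131, -2.3834

Heun on (x_1,x_2): k1 = f(s_n, state_n); k2 = f(s_n + h, state_n + h·k1); state_{n+1} = state_n + (h/2)·(k1 + k2).
0.000000: (0.200000, -1.760000)
  k1 = (1.700800, -2.674400)
  predictor → (0.540160, -2.294880)
  k2 = (2.430016, -3.559813)
  → (0.613082, -2.383421)
(x_1(0.2), x_2(0.2)) ≈ (0.6131, -2.3834)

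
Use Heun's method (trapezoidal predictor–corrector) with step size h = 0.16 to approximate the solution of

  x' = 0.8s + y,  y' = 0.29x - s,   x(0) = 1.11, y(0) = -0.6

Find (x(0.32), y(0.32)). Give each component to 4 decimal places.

0.9707, -0.5558

Heun on (x,y): k1 = f(s_n, state_n); k2 = f(s_n + h, state_n + h·k1); state_{n+1} = state_n + (h/2)·(k1 + k2).
0.000000: (1.110000, -0.600000)
  k1 = (-0.600000, 0.321900)
  predictor → (1.014000, -0.548496)
  k2 = (-0.420496, 0.134060)
  → (1.028360, -0.563523)
0.160000: (1.028360, -0.563523)
  k1 = (-0.435523, 0.138224)
  predictor → (0.958677, -0.541407)
  k2 = (-0.285407, -0.041984)
  → (0.970686, -0.555824)
(x(0.32), y(0.32)) ≈ (0.9707, -0.5558)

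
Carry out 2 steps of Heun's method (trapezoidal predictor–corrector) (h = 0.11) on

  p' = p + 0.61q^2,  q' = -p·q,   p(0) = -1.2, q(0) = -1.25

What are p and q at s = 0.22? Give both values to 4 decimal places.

-1.1909, -1.6311

Heun on (p,q): k1 = f(s_n, state_n); k2 = f(s_n + h, state_n + h·k1); state_{n+1} = state_n + (h/2)·(k1 + k2).
0.000000: (-1.200000, -1.250000)
  k1 = (-0.246875, -1.500000)
  predictor → (-1.227156, -1.415000)
  k2 = (-0.005799, -1.736426)
  → (-1.213897, -1.428003)
0.110000: (-1.213897, -1.428003)
  k1 = (0.030011, -1.733449)
  predictor → (-1.210596, -1.618683)
  k2 = (0.387686, -1.959571)
  → (-1.190924, -1.631120)
(p(0.22), q(0.22)) ≈ (-1.1909, -1.6311)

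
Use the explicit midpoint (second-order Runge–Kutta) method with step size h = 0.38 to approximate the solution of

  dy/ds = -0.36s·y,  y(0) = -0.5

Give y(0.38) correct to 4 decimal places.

Midpoint: k1 = f(s_n, y_n); k2 = f(s_n + h/2, y_n + (h/2)·k1); y_{n+1} = y_n + h·k2.
s=0.000000, y=-0.500000:
  k1 = f(0.000000, -0.500000) = 0.000000
  k2 = f(0.190000, -0.500000) = 0.034200
  y ← -0.500000 + 0.38·0.034200 = -0.487004
y(0.38) ≈ -0.4870

-0.4870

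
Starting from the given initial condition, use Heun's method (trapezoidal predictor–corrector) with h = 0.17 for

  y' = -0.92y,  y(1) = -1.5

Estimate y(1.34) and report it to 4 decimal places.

-1.0987

Heun: k1 = f(x_n, y_n); k2 = f(x_n + h, y_n + h·k1); y_{n+1} = y_n + (h/2)·(k1 + k2).
x=1.000000, y=-1.500000:
  k1 = f(1.000000, -1.500000) = 1.380000
  k2 = f(1.170000, -1.265400) = 1.164168
  y ← -1.500000 + (0.17/2)·(1.380000 + 1.164168) = -1.283746
x=1.170000, y=-1.283746:
  k1 = f(1.170000, -1.283746) = 1.181046
  k2 = f(1.340000, -1.082968) = 0.996330
  y ← -1.283746 + (0.17/2)·(1.181046 + 0.996330) = -1.098669
y(1.34) ≈ -1.0987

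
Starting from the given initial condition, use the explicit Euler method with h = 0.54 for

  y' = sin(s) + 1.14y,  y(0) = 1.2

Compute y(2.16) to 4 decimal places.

Euler: y_{n+1} = y_n + h·f(s_n, y_n).
s=0.000000, y=1.200000: f=1.368000 → y ← 1.200000 + 0.54·1.368000 = 1.938720
s=0.540000, y=1.938720: f=2.724277 → y ← 1.938720 + 0.54·2.724277 = 3.409829
s=1.080000, y=3.409829: f=4.769163 → y ← 3.409829 + 0.54·4.769163 = 5.985178
s=1.620000, y=5.985178: f=7.821892 → y ← 5.985178 + 0.54·7.821892 = 10.209000
y(2.16) ≈ 10.2090

10.2090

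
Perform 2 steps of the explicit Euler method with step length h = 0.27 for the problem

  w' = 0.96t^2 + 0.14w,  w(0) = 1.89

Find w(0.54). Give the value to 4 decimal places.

Euler: w_{n+1} = w_n + h·f(t_n, w_n).
t=0.000000, w=1.890000: f=0.264600 → w ← 1.890000 + 0.27·0.264600 = 1.961442
t=0.270000, w=1.961442: f=0.344586 → w ← 1.961442 + 0.27·0.344586 = 2.054480
w(0.54) ≈ 2.0545

2.0545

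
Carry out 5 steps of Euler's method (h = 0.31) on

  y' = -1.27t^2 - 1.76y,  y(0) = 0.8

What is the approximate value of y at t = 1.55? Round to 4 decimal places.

-0.7794

Euler: y_{n+1} = y_n + h·f(t_n, y_n).
t=0.000000, y=0.800000: f=-1.408000 → y ← 0.800000 + 0.31·(-1.408000) = 0.363520
t=0.310000, y=0.363520: f=-0.761842 → y ← 0.363520 + 0.31·(-0.761842) = 0.127349
t=0.620000, y=0.127349: f=-0.712322 → y ← 0.127349 + 0.31·(-0.712322) = -0.093471
t=0.930000, y=-0.093471: f=-0.933914 → y ← -0.093471 + 0.31·(-0.933914) = -0.382984
t=1.240000, y=-0.382984: f=-1.278700 → y ← -0.382984 + 0.31·(-1.278700) = -0.779381
y(1.55) ≈ -0.7794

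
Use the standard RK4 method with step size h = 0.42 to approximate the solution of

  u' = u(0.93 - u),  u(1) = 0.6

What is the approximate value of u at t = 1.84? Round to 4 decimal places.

0.7429

RK4: k1 = f(t_n, u_n); k2 = f(t_n + h/2, u_n + (h/2)·k1); k3 = f(t_n + h/2, u_n + (h/2)·k2); k4 = f(t_n + h, u_n + h·k3); u_{n+1} = u_n + (h/6)·(k1 + 2k2 + 2k3 + k4).
t=1.000000, u=0.600000:
  k1 = f(1.000000, 0.600000) = 0.198000
  k2 = f(1.210000, 0.641580) = 0.185045
  k3 = f(1.210000, 0.638859) = 0.185998
  k4 = f(1.420000, 0.678119) = 0.170805
  u ← 0.600000 + (0.42/6)·(k1 + 2k2 + 2k3 + k4) = 0.677762
t=1.420000, u=0.677762:
  k1 = f(1.420000, 0.677762) = 0.170957
  k2 = f(1.630000, 0.713663) = 0.154392
  k3 = f(1.630000, 0.710185) = 0.156110
  k4 = f(1.840000, 0.743328) = 0.138758
  u ← 0.677762 + (0.42/6)·(k1 + 2k2 + 2k3 + k4) = 0.742913
u(1.84) ≈ 0.7429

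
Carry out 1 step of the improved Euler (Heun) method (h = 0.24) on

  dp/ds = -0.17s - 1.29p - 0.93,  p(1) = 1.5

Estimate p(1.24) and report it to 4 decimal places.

Heun: k1 = f(s_n, p_n); k2 = f(s_n + h, p_n + h·k1); p_{n+1} = p_n + (h/2)·(k1 + k2).
s=1.000000, p=1.500000:
  k1 = f(1.000000, 1.500000) = -3.035000
  k2 = f(1.240000, 0.771600) = -2.136164
  p ← 1.500000 + (0.24/2)·(-3.035000 + (-2.136164)) = 0.879460
p(1.24) ≈ 0.8795

0.8795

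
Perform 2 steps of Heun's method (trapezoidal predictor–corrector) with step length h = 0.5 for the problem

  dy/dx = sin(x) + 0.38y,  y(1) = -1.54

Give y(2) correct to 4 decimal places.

Heun: k1 = f(x_n, y_n); k2 = f(x_n + h, y_n + h·k1); y_{n+1} = y_n + (h/2)·(k1 + k2).
x=1.000000, y=-1.540000:
  k1 = f(1.000000, -1.540000) = 0.256271
  k2 = f(1.500000, -1.411865) = 0.460986
  y ← -1.540000 + (0.5/2)·(0.256271 + 0.460986) = -1.360686
x=1.500000, y=-1.360686:
  k1 = f(1.500000, -1.360686) = 0.480434
  k2 = f(2.000000, -1.120468) = 0.483519
  y ← -1.360686 + (0.5/2)·(0.480434 + 0.483519) = -1.119697
y(2) ≈ -1.1197

-1.1197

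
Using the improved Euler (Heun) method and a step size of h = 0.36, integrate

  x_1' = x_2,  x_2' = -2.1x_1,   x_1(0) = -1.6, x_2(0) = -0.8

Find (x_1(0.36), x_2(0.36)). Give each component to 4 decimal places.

Heun on (x_1,x_2): k1 = f(s_n, state_n); k2 = f(s_n + h, state_n + h·k1); state_{n+1} = state_n + (h/2)·(k1 + k2).
0.000000: (-1.600000, -0.800000)
  k1 = (-0.800000, 3.360000)
  predictor → (-1.888000, 0.409600)
  k2 = (0.409600, 3.964800)
  → (-1.670272, 0.518464)
(x_1(0.36), x_2(0.36)) ≈ (-1.6703, 0.5185)

-1.6703, 0.5185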